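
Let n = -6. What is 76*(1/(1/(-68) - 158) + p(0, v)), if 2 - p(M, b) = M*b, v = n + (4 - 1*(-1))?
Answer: 1628072/10745 ≈ 151.52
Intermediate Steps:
v = -1 (v = -6 + (4 - 1*(-1)) = -6 + (4 + 1) = -6 + 5 = -1)
p(M, b) = 2 - M*b
76*(1/(1/(-68) - 158) + p(0, v)) = 76*(1/(1/(-68) - 158) + (2 - 1*0*(-1))) = 76*(1/(-1/68 - 158) + (2 + 0)) = 76*(1/(-10745/68) + 2) = 76*(-68/10745 + 2) = 76*(21422/10745) = 1628072/10745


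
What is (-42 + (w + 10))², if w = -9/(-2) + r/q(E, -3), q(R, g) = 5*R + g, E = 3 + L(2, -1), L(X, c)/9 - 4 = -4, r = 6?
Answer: 729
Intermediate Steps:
L(X, c) = 0 (L(X, c) = 36 + 9*(-4) = 36 - 36 = 0)
E = 3 (E = 3 + 0 = 3)
q(R, g) = g + 5*R
w = 5 (w = -9/(-2) + 6/(-3 + 5*3) = -9*(-½) + 6/(-3 + 15) = 9/2 + 6/12 = 9/2 + 6*(1/12) = 9/2 + ½ = 5)
(-42 + (w + 10))² = (-42 + (5 + 10))² = (-42 + 15)² = (-27)² = 729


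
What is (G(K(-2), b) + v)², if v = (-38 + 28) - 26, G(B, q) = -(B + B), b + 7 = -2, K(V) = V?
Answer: 1024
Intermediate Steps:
b = -9 (b = -7 - 2 = -9)
G(B, q) = -2*B
v = -36 (v = -10 - 26 = -36)
(G(K(-2), b) + v)² = (-2*(-2) - 36)² = (4 - 36)² = (-32)² = 1024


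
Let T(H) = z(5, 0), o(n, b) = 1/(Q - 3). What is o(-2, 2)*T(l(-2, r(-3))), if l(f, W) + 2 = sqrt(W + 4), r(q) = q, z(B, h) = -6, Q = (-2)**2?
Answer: -6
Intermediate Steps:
Q = 4
o(n, b) = 1 (o(n, b) = 1/(4 - 3) = 1/1 = 1)
l(f, W) = -2 + sqrt(4 + W) (l(f, W) = -2 + sqrt(W + 4) = -2 + sqrt(4 + W))
T(H) = -6
o(-2, 2)*T(l(-2, r(-3))) = 1*(-6) = -6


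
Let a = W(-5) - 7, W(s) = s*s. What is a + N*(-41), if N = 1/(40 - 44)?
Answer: 113/4 ≈ 28.250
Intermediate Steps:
W(s) = s²
a = 18 (a = (-5)² - 7 = 25 - 7 = 18)
N = -¼ (N = 1/(-4) = -¼ ≈ -0.25000)
a + N*(-41) = 18 - ¼*(-41) = 18 + 41/4 = 113/4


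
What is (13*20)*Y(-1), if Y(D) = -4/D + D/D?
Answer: 1300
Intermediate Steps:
Y(D) = 1 - 4/D (Y(D) = -4/D + 1 = 1 - 4/D)
(13*20)*Y(-1) = (13*20)*((-4 - 1)/(-1)) = 260*(-1*(-5)) = 260*5 = 1300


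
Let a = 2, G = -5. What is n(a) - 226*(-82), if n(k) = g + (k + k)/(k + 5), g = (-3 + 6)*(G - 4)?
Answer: 129539/7 ≈ 18506.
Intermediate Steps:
g = -27 (g = (-3 + 6)*(-5 - 4) = 3*(-9) = -27)
n(k) = -27 + 2*k/(5 + k) (n(k) = -27 + (k + k)/(k + 5) = -27 + (2*k)/(5 + k) = -27 + 2*k/(5 + k))
n(a) - 226*(-82) = 5*(-27 - 5*2)/(5 + 2) - 226*(-82) = 5*(-27 - 10)/7 + 18532 = 5*(⅐)*(-37) + 18532 = -185/7 + 18532 = 129539/7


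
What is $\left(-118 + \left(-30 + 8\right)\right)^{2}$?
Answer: $19600$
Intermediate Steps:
$\left(-118 + \left(-30 + 8\right)\right)^{2} = \left(-118 - 22\right)^{2} = \left(-140\right)^{2} = 19600$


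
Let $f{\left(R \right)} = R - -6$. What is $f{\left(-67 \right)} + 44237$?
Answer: $44176$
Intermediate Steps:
$f{\left(R \right)} = 6 + R$ ($f{\left(R \right)} = R + 6 = 6 + R$)
$f{\left(-67 \right)} + 44237 = \left(6 - 67\right) + 44237 = -61 + 44237 = 44176$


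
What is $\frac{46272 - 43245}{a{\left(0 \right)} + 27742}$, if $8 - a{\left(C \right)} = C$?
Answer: $\frac{1009}{9250} \approx 0.10908$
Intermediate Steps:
$a{\left(C \right)} = 8 - C$
$\frac{46272 - 43245}{a{\left(0 \right)} + 27742} = \frac{46272 - 43245}{\left(8 - 0\right) + 27742} = \frac{3027}{\left(8 + 0\right) + 27742} = \frac{3027}{8 + 27742} = \frac{3027}{27750} = 3027 \cdot \frac{1}{27750} = \frac{1009}{9250}$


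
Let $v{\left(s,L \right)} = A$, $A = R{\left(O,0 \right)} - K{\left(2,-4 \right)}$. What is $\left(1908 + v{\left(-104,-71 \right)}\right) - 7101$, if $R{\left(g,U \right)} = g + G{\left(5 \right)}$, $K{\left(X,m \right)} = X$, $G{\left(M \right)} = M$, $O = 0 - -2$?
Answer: $-5188$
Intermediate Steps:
$O = 2$ ($O = 0 + 2 = 2$)
$R{\left(g,U \right)} = 5 + g$ ($R{\left(g,U \right)} = g + 5 = 5 + g$)
$A = 5$ ($A = \left(5 + 2\right) - 2 = 7 - 2 = 5$)
$v{\left(s,L \right)} = 5$
$\left(1908 + v{\left(-104,-71 \right)}\right) - 7101 = \left(1908 + 5\right) - 7101 = 1913 - 7101 = -5188$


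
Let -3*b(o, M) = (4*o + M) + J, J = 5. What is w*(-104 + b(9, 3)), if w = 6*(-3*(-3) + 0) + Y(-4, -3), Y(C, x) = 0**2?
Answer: -6408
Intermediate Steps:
Y(C, x) = 0
w = 54 (w = 6*(-3*(-3) + 0) + 0 = 6*(9 + 0) + 0 = 6*9 + 0 = 54 + 0 = 54)
b(o, M) = -5/3 - 4*o/3 - M/3 (b(o, M) = -((4*o + M) + 5)/3 = -((M + 4*o) + 5)/3 = -(5 + M + 4*o)/3 = -5/3 - 4*o/3 - M/3)
w*(-104 + b(9, 3)) = 54*(-104 + (-5/3 - 4/3*9 - 1/3*3)) = 54*(-104 + (-5/3 - 12 - 1)) = 54*(-104 - 44/3) = 54*(-356/3) = -6408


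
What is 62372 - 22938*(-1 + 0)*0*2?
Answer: 62372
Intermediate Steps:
62372 - 22938*(-1 + 0)*0*2 = 62372 - 22938*(-1*0)*2 = 62372 - 0*2 = 62372 - 22938*0 = 62372 + 0 = 62372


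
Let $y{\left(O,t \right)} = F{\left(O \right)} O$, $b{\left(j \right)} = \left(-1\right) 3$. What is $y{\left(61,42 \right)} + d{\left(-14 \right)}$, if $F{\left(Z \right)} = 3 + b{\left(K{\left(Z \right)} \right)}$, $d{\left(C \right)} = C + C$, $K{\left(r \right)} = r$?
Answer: $-28$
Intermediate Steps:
$d{\left(C \right)} = 2 C$
$b{\left(j \right)} = -3$
$F{\left(Z \right)} = 0$ ($F{\left(Z \right)} = 3 - 3 = 0$)
$y{\left(O,t \right)} = 0$ ($y{\left(O,t \right)} = 0 O = 0$)
$y{\left(61,42 \right)} + d{\left(-14 \right)} = 0 + 2 \left(-14\right) = 0 - 28 = -28$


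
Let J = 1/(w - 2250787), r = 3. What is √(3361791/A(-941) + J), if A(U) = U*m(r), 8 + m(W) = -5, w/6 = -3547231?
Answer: √134776714279924523588210/22145656793 ≈ 16.577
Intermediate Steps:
w = -21283386 (w = 6*(-3547231) = -21283386)
m(W) = -13 (m(W) = -8 - 5 = -13)
A(U) = -13*U (A(U) = U*(-13) = -13*U)
J = -1/23534173 (J = 1/(-21283386 - 2250787) = 1/(-23534173) = -1/23534173 ≈ -4.2491e-8)
√(3361791/A(-941) + J) = √(3361791/((-13*(-941))) - 1/23534173) = √(3361791/12233 - 1/23534173) = √(6085920843970/22145656793) = √134776714279924523588210/22145656793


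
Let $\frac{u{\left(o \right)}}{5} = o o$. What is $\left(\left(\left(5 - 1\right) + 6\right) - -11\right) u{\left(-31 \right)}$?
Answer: $100905$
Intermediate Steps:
$u{\left(o \right)} = 5 o^{2}$ ($u{\left(o \right)} = 5 o o = 5 o^{2}$)
$\left(\left(\left(5 - 1\right) + 6\right) - -11\right) u{\left(-31 \right)} = \left(\left(\left(5 - 1\right) + 6\right) - -11\right) 5 \left(-31\right)^{2} = \left(\left(4 + 6\right) + 11\right) 5 \cdot 961 = \left(10 + 11\right) 4805 = 21 \cdot 4805 = 100905$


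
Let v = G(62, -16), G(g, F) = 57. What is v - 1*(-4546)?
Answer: 4603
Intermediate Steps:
v = 57
v - 1*(-4546) = 57 - 1*(-4546) = 57 + 4546 = 4603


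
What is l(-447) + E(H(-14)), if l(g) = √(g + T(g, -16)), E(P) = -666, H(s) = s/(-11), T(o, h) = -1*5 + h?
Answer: -666 + 6*I*√13 ≈ -666.0 + 21.633*I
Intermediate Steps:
T(o, h) = -5 + h
H(s) = -s/11 (H(s) = s*(-1/11) = -s/11)
l(g) = √(-21 + g) (l(g) = √(g + (-5 - 16)) = √(g - 21) = √(-21 + g))
l(-447) + E(H(-14)) = √(-21 - 447) - 666 = √(-468) - 666 = 6*I*√13 - 666 = -666 + 6*I*√13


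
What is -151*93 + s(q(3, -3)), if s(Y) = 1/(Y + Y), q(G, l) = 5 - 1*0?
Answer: -140429/10 ≈ -14043.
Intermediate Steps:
q(G, l) = 5 (q(G, l) = 5 + 0 = 5)
s(Y) = 1/(2*Y)
-151*93 + s(q(3, -3)) = -151*93 + (½)/5 = -14043 + (½)*(⅕) = -14043 + ⅒ = -140429/10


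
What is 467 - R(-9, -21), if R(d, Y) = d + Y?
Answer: 497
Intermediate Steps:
R(d, Y) = Y + d
467 - R(-9, -21) = 467 - (-21 - 9) = 467 - 1*(-30) = 467 + 30 = 497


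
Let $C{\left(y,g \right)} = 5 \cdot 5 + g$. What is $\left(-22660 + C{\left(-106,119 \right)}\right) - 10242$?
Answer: $-32758$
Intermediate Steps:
$C{\left(y,g \right)} = 25 + g$
$\left(-22660 + C{\left(-106,119 \right)}\right) - 10242 = \left(-22660 + \left(25 + 119\right)\right) - 10242 = \left(-22660 + 144\right) - 10242 = -22516 - 10242 = -32758$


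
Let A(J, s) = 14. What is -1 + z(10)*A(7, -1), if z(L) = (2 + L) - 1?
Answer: 153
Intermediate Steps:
z(L) = 1 + L
-1 + z(10)*A(7, -1) = -1 + (1 + 10)*14 = -1 + 11*14 = -1 + 154 = 153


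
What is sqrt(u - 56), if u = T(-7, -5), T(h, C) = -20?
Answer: 2*I*sqrt(19) ≈ 8.7178*I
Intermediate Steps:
u = -20
sqrt(u - 56) = sqrt(-20 - 56) = sqrt(-76) = 2*I*sqrt(19)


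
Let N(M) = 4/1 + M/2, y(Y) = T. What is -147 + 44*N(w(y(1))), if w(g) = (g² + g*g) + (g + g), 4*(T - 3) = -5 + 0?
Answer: 963/4 ≈ 240.75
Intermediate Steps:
T = 7/4 (T = 3 + (-5 + 0)/4 = 3 + (¼)*(-5) = 3 - 5/4 = 7/4 ≈ 1.7500)
y(Y) = 7/4
w(g) = 2*g + 2*g² (w(g) = (g² + g²) + 2*g = 2*g² + 2*g = 2*g + 2*g²)
N(M) = 4 + M/2 (N(M) = 4*1 + M*(½) = 4 + M/2)
-147 + 44*N(w(y(1))) = -147 + 44*(4 + (2*(7/4)*(1 + 7/4))/2) = -147 + 44*(4 + (2*(7/4)*(11/4))/2) = -147 + 44*(4 + (½)*(77/8)) = -147 + 44*(4 + 77/16) = -147 + 44*(141/16) = -147 + 1551/4 = 963/4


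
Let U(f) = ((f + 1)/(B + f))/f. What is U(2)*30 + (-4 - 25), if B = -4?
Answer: -103/2 ≈ -51.500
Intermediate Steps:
U(f) = (1 + f)/(f*(-4 + f)) (U(f) = ((f + 1)/(-4 + f))/f = ((1 + f)/(-4 + f))/f = (1 + f)/(f*(-4 + f)))
U(2)*30 + (-4 - 25) = ((1 + 2)/(2*(-4 + 2)))*30 + (-4 - 25) = ((½)*3/(-2))*30 - 29 = ((½)*(-½)*3)*30 - 29 = -¾*30 - 29 = -45/2 - 29 = -103/2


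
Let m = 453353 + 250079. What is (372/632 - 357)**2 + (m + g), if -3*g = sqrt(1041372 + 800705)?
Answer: 20731630417/24964 - sqrt(1842077)/3 ≈ 8.3001e+5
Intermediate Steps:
g = -sqrt(1842077)/3 (g = -sqrt(1041372 + 800705)/3 = -sqrt(1842077)/3 ≈ -452.41)
m = 703432
(372/632 - 357)**2 + (m + g) = (372/632 - 357)**2 + (703432 - sqrt(1842077)/3) = (372*(1/632) - 357)**2 + (703432 - sqrt(1842077)/3) = (93/158 - 357)**2 + (703432 - sqrt(1842077)/3) = (-56313/158)**2 + (703432 - sqrt(1842077)/3) = 3171153969/24964 + (703432 - sqrt(1842077)/3) = 20731630417/24964 - sqrt(1842077)/3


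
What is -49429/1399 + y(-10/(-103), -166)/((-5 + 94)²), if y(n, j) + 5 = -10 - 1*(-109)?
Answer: -391395603/11081479 ≈ -35.320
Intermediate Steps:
y(n, j) = 94 (y(n, j) = -5 + (-10 - 1*(-109)) = -5 + (-10 + 109) = -5 + 99 = 94)
-49429/1399 + y(-10/(-103), -166)/((-5 + 94)²) = -49429/1399 + 94/((-5 + 94)²) = -49429*1/1399 + 94/(89²) = -49429/1399 + 94/7921 = -391395603/11081479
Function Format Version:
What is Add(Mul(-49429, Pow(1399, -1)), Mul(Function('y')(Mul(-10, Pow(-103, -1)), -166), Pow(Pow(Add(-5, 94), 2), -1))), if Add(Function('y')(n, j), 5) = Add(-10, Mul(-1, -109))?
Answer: Rational(-391395603, 11081479) ≈ -35.320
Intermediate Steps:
Function('y')(n, j) = 94 (Function('y')(n, j) = Add(-5, Add(-10, Mul(-1, -109))) = Add(-5, Add(-10, 109)) = Add(-5, 99) = 94)
Add(Mul(-49429, Pow(1399, -1)), Mul(Function('y')(Mul(-10, Pow(-103, -1)), -166), Pow(Pow(Add(-5, 94), 2), -1))) = Add(Mul(-49429, Pow(1399, -1)), Mul(94, Pow(Pow(Add(-5, 94), 2), -1))) = Add(Mul(-49429, Rational(1, 1399)), Mul(94, Pow(Pow(89, 2), -1))) = Add(Rational(-49429, 1399), Mul(94, Pow(7921, -1))) = Add(Rational(-49429, 1399), Mul(94, Rational(1, 7921))) = Add(Rational(-49429, 1399), Rational(94, 7921)) = Rational(-391395603, 11081479)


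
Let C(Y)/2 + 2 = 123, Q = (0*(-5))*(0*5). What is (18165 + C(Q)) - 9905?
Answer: 8502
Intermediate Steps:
Q = 0 (Q = 0*0 = 0)
C(Y) = 242 (C(Y) = -4 + 2*123 = -4 + 246 = 242)
(18165 + C(Q)) - 9905 = (18165 + 242) - 9905 = 18407 - 9905 = 8502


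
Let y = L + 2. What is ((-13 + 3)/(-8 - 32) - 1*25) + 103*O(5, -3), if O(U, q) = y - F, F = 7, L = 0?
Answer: -2159/4 ≈ -539.75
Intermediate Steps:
y = 2 (y = 0 + 2 = 2)
O(U, q) = -5 (O(U, q) = 2 - 1*7 = 2 - 7 = -5)
((-13 + 3)/(-8 - 32) - 1*25) + 103*O(5, -3) = ((-13 + 3)/(-8 - 32) - 1*25) + 103*(-5) = (-10/(-40) - 25) - 515 = (-10*(-1/40) - 25) - 515 = (¼ - 25) - 515 = -99/4 - 515 = -2159/4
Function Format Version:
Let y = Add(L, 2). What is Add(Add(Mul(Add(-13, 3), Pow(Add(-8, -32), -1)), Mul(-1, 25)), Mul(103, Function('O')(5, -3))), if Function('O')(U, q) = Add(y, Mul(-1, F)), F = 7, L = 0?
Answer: Rational(-2159, 4) ≈ -539.75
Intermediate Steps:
y = 2 (y = Add(0, 2) = 2)
Function('O')(U, q) = -5 (Function('O')(U, q) = Add(2, Mul(-1, 7)) = Add(2, -7) = -5)
Add(Add(Mul(Add(-13, 3), Pow(Add(-8, -32), -1)), Mul(-1, 25)), Mul(103, Function('O')(5, -3))) = Add(Add(Mul(Add(-13, 3), Pow(Add(-8, -32), -1)), Mul(-1, 25)), Mul(103, -5)) = Add(Add(Mul(-10, Pow(-40, -1)), -25), -515) = Add(Add(Mul(-10, Rational(-1, 40)), -25), -515) = Add(Add(Rational(1, 4), -25), -515) = Add(Rational(-99, 4), -515) = Rational(-2159, 4)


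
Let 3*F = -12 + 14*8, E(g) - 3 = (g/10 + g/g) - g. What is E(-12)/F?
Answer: 111/250 ≈ 0.44400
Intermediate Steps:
E(g) = 4 - 9*g/10 (E(g) = 3 + ((g/10 + g/g) - g) = 3 + ((g*(⅒) + 1) - g) = 3 + ((g/10 + 1) - g) = 3 + ((1 + g/10) - g) = 3 + (1 - 9*g/10) = 4 - 9*g/10)
F = 100/3 (F = (-12 + 14*8)/3 = (-12 + 112)/3 = (⅓)*100 = 100/3 ≈ 33.333)
E(-12)/F = (4 - 9/10*(-12))/(100/3) = (4 + 54/5)*(3/100) = (74/5)*(3/100) = 111/250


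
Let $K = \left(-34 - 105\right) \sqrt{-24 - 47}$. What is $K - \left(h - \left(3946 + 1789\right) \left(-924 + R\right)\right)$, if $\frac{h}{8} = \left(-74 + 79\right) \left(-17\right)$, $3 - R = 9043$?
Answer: $-57142860 - 139 i \sqrt{71} \approx -5.7143 \cdot 10^{7} - 1171.2 i$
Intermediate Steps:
$R = -9040$ ($R = 3 - 9043 = -9040$)
$h = -680$ ($h = 8 \left(-74 + 79\right) \left(-17\right) = 8 \cdot 5 \left(-17\right) = 8 \left(-85\right) = -680$)
$K = - 139 i \sqrt{71}$ ($K = - 139 \sqrt{-71} = - 139 i \sqrt{71} \approx - 1171.2 i$)
$K - \left(h - \left(3946 + 1789\right) \left(-924 + R\right)\right) = - 139 i \sqrt{71} + \left(\left(3946 + 1789\right) \left(-924 - 9040\right) - -680\right) = - 139 i \sqrt{71} + \left(5735 \left(-9964\right) + 680\right) = - 139 i \sqrt{71} + \left(-57143540 + 680\right) = - 139 i \sqrt{71} - 57142860 = -57142860 - 139 i \sqrt{71}$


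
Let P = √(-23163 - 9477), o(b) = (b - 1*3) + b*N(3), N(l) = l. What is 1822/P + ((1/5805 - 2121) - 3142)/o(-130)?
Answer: 30551714/3036015 - 911*I*√510/2040 ≈ 10.063 - 10.085*I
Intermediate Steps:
o(b) = -3 + 4*b (o(b) = (b - 1*3) + b*3 = (b - 3) + 3*b = (-3 + b) + 3*b = -3 + 4*b)
P = 8*I*√510 (P = √(-32640) = 8*I*√510 ≈ 180.67*I)
1822/P + ((1/5805 - 2121) - 3142)/o(-130) = 1822/((8*I*√510)) + ((1/5805 - 2121) - 3142)/(-3 + 4*(-130)) = 1822*(-I*√510/4080) + ((1/5805 - 2121) - 3142)/(-3 - 520) = -911*I*√510/2040 + (-12312404/5805 - 3142)/(-523) = -911*I*√510/2040 - 30551714/5805*(-1/523) = -911*I*√510/2040 + 30551714/3036015 = 30551714/3036015 - 911*I*√510/2040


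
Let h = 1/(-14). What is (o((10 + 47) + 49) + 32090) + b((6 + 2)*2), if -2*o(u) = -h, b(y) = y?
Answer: 898967/28 ≈ 32106.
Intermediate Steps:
h = -1/14 ≈ -0.071429
o(u) = -1/28 (o(u) = -(-1)*(-1)/(2*14) = -1/2*1/14 = -1/28)
(o((10 + 47) + 49) + 32090) + b((6 + 2)*2) = (-1/28 + 32090) + (6 + 2)*2 = 898519/28 + 8*2 = 898519/28 + 16 = 898967/28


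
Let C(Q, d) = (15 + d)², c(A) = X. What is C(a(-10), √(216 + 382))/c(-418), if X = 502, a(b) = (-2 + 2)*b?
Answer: (15 + √598)²/502 ≈ 3.1008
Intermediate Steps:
a(b) = 0 (a(b) = 0*b = 0)
c(A) = 502
C(a(-10), √(216 + 382))/c(-418) = (15 + √(216 + 382))²/502 = (15 + √598)²*(1/502) = (15 + √598)²/502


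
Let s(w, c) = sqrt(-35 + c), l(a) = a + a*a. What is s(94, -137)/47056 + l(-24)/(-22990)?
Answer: -276/11495 + I*sqrt(43)/23528 ≈ -0.02401 + 0.00027871*I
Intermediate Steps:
l(a) = a + a**2
s(94, -137)/47056 + l(-24)/(-22990) = sqrt(-35 - 137)/47056 - 24*(1 - 24)/(-22990) = sqrt(-172)*(1/47056) - 24*(-23)*(-1/22990) = (2*I*sqrt(43))*(1/47056) + 552*(-1/22990) = I*sqrt(43)/23528 - 276/11495 = -276/11495 + I*sqrt(43)/23528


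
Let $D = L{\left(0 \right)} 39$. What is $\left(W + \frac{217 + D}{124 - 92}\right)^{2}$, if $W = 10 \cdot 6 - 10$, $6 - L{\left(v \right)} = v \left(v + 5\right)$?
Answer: $\frac{4206601}{1024} \approx 4108.0$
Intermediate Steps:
$L{\left(v \right)} = 6 - v \left(5 + v\right)$ ($L{\left(v \right)} = 6 - v \left(v + 5\right) = 6 - v \left(5 + v\right)$)
$D = 234$ ($D = \left(6 - 0^{2} - 0\right) 39 = \left(6 - 0 + 0\right) 39 = \left(6 + 0 + 0\right) 39 = 6 \cdot 39 = 234$)
$W = 50$ ($W = 60 - 10 = 50$)
$\left(W + \frac{217 + D}{124 - 92}\right)^{2} = \left(50 + \frac{217 + 234}{124 - 92}\right)^{2} = \left(50 + \frac{451}{32}\right)^{2} = \left(\frac{2051}{32}\right)^{2} = \frac{4206601}{1024}$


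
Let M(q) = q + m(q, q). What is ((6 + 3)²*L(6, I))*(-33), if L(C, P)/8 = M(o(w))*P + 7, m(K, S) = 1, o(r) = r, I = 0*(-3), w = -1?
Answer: -149688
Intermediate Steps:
I = 0
M(q) = 1 + q (M(q) = q + 1 = 1 + q)
L(C, P) = 56 (L(C, P) = 8*((1 - 1)*P + 7) = 8*(0*P + 7) = 8*(0 + 7) = 8*7 = 56)
((6 + 3)²*L(6, I))*(-33) = ((6 + 3)²*56)*(-33) = (9²*56)*(-33) = (81*56)*(-33) = 4536*(-33) = -149688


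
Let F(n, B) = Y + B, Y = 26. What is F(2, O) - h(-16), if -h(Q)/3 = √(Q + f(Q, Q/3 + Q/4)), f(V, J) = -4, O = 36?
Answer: 62 + 6*I*√5 ≈ 62.0 + 13.416*I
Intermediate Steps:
F(n, B) = 26 + B
h(Q) = -3*√(-4 + Q) (h(Q) = -3*√(Q - 4) = -3*√(-4 + Q))
F(2, O) - h(-16) = (26 + 36) - (-3)*√(-4 - 16) = 62 - (-3)*√(-20) = 62 - (-3)*2*I*√5 = 62 - (-6)*I*√5 = 62 + 6*I*√5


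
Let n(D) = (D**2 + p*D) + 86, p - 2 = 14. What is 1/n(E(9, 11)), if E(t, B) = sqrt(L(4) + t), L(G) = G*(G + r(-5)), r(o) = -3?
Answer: 99/6473 - 16*sqrt(13)/6473 ≈ 0.0063821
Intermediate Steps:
p = 16 (p = 2 + 14 = 16)
L(G) = G*(-3 + G) (L(G) = G*(G - 3) = G*(-3 + G))
E(t, B) = sqrt(4 + t) (E(t, B) = sqrt(4*(-3 + 4) + t) = sqrt(4*1 + t) = sqrt(4 + t))
n(D) = 86 + D**2 + 16*D (n(D) = (D**2 + 16*D) + 86 = 86 + D**2 + 16*D)
1/n(E(9, 11)) = 1/(86 + (sqrt(4 + 9))**2 + 16*sqrt(4 + 9)) = 1/(86 + (sqrt(13))**2 + 16*sqrt(13)) = 1/(86 + 13 + 16*sqrt(13)) = 1/(99 + 16*sqrt(13))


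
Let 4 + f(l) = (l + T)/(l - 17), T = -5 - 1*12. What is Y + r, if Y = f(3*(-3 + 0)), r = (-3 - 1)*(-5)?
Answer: 17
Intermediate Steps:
T = -17 (T = -5 - 12 = -17)
f(l) = -3 (f(l) = -4 + (l - 17)/(l - 17) = -4 + (-17 + l)/(-17 + l) = -4 + 1 = -3)
r = 20 (r = -4*(-5) = 20)
Y = -3
Y + r = -3 + 20 = 17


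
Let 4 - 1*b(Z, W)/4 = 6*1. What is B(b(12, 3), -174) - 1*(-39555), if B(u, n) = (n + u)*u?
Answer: 41011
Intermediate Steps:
b(Z, W) = -8 (b(Z, W) = 16 - 24 = -8)
B(u, n) = u*(n + u)
B(b(12, 3), -174) - 1*(-39555) = -8*(-174 - 8) - 1*(-39555) = -8*(-182) + 39555 = 1456 + 39555 = 41011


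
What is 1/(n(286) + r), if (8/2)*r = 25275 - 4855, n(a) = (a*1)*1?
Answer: 1/5391 ≈ 0.00018549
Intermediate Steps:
n(a) = a (n(a) = a*1 = a)
r = 5105 (r = (25275 - 4855)/4 = (¼)*20420 = 5105)
1/(n(286) + r) = 1/(286 + 5105) = 1/5391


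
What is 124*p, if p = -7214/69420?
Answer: -223634/17355 ≈ -12.886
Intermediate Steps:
p = -3607/34710 (p = -7214*1/69420 = -3607/34710 ≈ -0.10392)
124*p = 124*(-3607/34710) = -223634/17355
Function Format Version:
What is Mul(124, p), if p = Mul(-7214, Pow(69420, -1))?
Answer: Rational(-223634, 17355) ≈ -12.886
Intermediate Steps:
p = Rational(-3607, 34710) (p = Mul(-7214, Rational(1, 69420)) = Rational(-3607, 34710) ≈ -0.10392)
Mul(124, p) = Mul(124, Rational(-3607, 34710)) = Rational(-223634, 17355)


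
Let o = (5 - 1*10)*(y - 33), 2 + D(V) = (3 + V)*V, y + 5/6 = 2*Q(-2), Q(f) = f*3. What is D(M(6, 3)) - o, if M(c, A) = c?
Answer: -1063/6 ≈ -177.17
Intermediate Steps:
Q(f) = 3*f
y = -77/6 (y = -5/6 + 2*(3*(-2)) = -5/6 + 2*(-6) = -5/6 - 12 = -77/6 ≈ -12.833)
D(V) = -2 + V*(3 + V) (D(V) = -2 + (3 + V)*V = -2 + V*(3 + V))
o = 1375/6 (o = (5 - 1*10)*(-77/6 - 33) = (5 - 10)*(-275/6) = -5*(-275/6) = 1375/6 ≈ 229.17)
D(M(6, 3)) - o = (-2 + 6**2 + 3*6) - 1*1375/6 = (-2 + 36 + 18) - 1375/6 = 52 - 1375/6 = -1063/6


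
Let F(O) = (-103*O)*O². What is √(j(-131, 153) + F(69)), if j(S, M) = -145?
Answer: 2*I*√8459143 ≈ 5816.9*I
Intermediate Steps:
F(O) = -103*O³
√(j(-131, 153) + F(69)) = √(-145 - 103*69³) = √(-145 - 103*328509) = √(-145 - 33836427) = √(-33836572) = 2*I*√8459143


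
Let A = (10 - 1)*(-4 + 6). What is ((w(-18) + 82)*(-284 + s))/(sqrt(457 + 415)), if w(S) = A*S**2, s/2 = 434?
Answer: 863444*sqrt(218)/109 ≈ 1.1696e+5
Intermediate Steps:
s = 868 (s = 2*434 = 868)
A = 18 (A = 9*2 = 18)
w(S) = 18*S**2
((w(-18) + 82)*(-284 + s))/(sqrt(457 + 415)) = ((18*(-18)**2 + 82)*(-284 + 868))/(sqrt(457 + 415)) = ((18*324 + 82)*584)/(sqrt(872)) = ((5832 + 82)*584)/((2*sqrt(218))) = (5914*584)*(sqrt(218)/436) = 3453776*(sqrt(218)/436) = 863444*sqrt(218)/109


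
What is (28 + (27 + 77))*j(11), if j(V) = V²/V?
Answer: 1452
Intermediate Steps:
j(V) = V
(28 + (27 + 77))*j(11) = (28 + (27 + 77))*11 = (28 + 104)*11 = 132*11 = 1452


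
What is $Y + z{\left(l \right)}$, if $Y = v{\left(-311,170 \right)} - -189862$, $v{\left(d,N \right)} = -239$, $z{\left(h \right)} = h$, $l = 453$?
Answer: $190076$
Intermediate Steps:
$Y = 189623$ ($Y = -239 - -189862 = -239 + 189862 = 189623$)
$Y + z{\left(l \right)} = 189623 + 453 = 190076$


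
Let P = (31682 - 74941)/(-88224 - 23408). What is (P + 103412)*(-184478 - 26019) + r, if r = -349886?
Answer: -2430044136930523/111632 ≈ -2.1768e+10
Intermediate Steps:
P = 43259/111632 (P = -43259/(-111632) = -43259*(-1/111632) = 43259/111632 ≈ 0.38751)
(P + 103412)*(-184478 - 26019) + r = (43259/111632 + 103412)*(-184478 - 26019) - 349886 = (11544131643/111632)*(-210497) - 349886 = -2430005078456571/111632 - 349886 = -2430044136930523/111632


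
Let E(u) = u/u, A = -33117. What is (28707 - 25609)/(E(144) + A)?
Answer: -1549/16558 ≈ -0.093550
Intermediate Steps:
E(u) = 1
(28707 - 25609)/(E(144) + A) = (28707 - 25609)/(1 - 33117) = 3098/(-33116) = 3098*(-1/33116) = -1549/16558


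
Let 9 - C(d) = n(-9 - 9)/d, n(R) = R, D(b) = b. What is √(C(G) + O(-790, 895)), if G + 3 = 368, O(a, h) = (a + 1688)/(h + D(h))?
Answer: √40769954690/65335 ≈ 3.0905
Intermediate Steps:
O(a, h) = (1688 + a)/(2*h) (O(a, h) = (a + 1688)/(h + h) = (1688 + a)/((2*h)) = (1688 + a)*(1/(2*h)) = (1688 + a)/(2*h))
G = 365 (G = -3 + 368 = 365)
C(d) = 9 + 18/d (C(d) = 9 - (-9 - 9)/d = 9 - (-18)/d = 9 + 18/d)
√(C(G) + O(-790, 895)) = √((9 + 18/365) + (½)*(1688 - 790)/895) = √((9 + 18*(1/365)) + (½)*(1/895)*898) = √((9 + 18/365) + 449/895) = √(3303/365 + 449/895) = √(624014/65335) = √40769954690/65335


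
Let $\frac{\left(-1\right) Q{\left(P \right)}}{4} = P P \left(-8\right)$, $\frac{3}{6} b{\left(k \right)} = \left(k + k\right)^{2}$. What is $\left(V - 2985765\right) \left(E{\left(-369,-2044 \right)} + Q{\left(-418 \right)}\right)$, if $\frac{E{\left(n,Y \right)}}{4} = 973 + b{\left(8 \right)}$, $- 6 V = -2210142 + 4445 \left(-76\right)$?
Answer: $- \frac{43004338255912}{3} \approx -1.4335 \cdot 10^{13}$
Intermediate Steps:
$V = \frac{1273981}{3}$ ($V = - \frac{-2210142 + 4445 \left(-76\right)}{6} = - \frac{-2210142 - 337820}{6} = \left(- \frac{1}{6}\right) \left(-2547962\right) = \frac{1273981}{3} \approx 4.2466 \cdot 10^{5}$)
$b{\left(k \right)} = 8 k^{2}$ ($b{\left(k \right)} = 2 \left(k + k\right)^{2} = 2 \left(2 k\right)^{2} = 2 \cdot 4 k^{2} = 8 k^{2}$)
$Q{\left(P \right)} = 32 P^{2}$ ($Q{\left(P \right)} = - 4 P P \left(-8\right) = - 4 P^{2} \left(-8\right) = - 4 \left(- 8 P^{2}\right) = 32 P^{2}$)
$E{\left(n,Y \right)} = 5940$ ($E{\left(n,Y \right)} = 4 \left(973 + 8 \cdot 8^{2}\right) = 4 \left(973 + 8 \cdot 64\right) = 4 \left(973 + 512\right) = 4 \cdot 1485 = 5940$)
$\left(V - 2985765\right) \left(E{\left(-369,-2044 \right)} + Q{\left(-418 \right)}\right) = \left(\frac{1273981}{3} - 2985765\right) \left(5940 + 32 \left(-418\right)^{2}\right) = - \frac{7683314 \left(5940 + 32 \cdot 174724\right)}{3} = - \frac{7683314 \left(5940 + 5591168\right)}{3} = \left(- \frac{7683314}{3}\right) 5597108 = - \frac{43004338255912}{3}$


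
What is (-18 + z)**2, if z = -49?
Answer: 4489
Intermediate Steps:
(-18 + z)**2 = (-18 - 49)**2 = (-67)**2 = 4489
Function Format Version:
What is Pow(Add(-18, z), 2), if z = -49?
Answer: 4489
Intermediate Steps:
Pow(Add(-18, z), 2) = Pow(Add(-18, -49), 2) = Pow(-67, 2) = 4489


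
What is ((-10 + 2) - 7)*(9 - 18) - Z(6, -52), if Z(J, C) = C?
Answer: 187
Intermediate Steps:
((-10 + 2) - 7)*(9 - 18) - Z(6, -52) = ((-10 + 2) - 7)*(9 - 18) - 1*(-52) = (-8 - 7)*(-9) + 52 = -15*(-9) + 52 = 135 + 52 = 187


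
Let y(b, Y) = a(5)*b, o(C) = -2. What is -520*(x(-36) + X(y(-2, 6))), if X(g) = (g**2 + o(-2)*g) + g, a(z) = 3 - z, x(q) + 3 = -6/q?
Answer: -14300/3 ≈ -4766.7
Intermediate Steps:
x(q) = -3 - 6/q
y(b, Y) = -2*b (y(b, Y) = (3 - 1*5)*b = (3 - 5)*b = -2*b)
X(g) = g**2 - g (X(g) = (g**2 - 2*g) + g = g**2 - g)
-520*(x(-36) + X(y(-2, 6))) = -520*((-3 - 6/(-36)) + (-2*(-2))*(-1 - 2*(-2))) = -520*((-3 - 6*(-1/36)) + 4*(-1 + 4)) = -520*((-3 + 1/6) + 4*3) = -520*(-17/6 + 12) = -520*55/6 = -14300/3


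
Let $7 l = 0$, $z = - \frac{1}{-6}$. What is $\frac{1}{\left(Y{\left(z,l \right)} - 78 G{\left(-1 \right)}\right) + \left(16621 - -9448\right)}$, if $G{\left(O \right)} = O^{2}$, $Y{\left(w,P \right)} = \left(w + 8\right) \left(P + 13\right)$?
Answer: $\frac{6}{156583} \approx 3.8318 \cdot 10^{-5}$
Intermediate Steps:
$z = \frac{1}{6}$ ($z = \left(-1\right) \left(- \frac{1}{6}\right) = \frac{1}{6} \approx 0.16667$)
$l = 0$ ($l = \frac{1}{7} \cdot 0 = 0$)
$Y{\left(w,P \right)} = \left(8 + w\right) \left(13 + P\right)$
$\frac{1}{\left(Y{\left(z,l \right)} - 78 G{\left(-1 \right)}\right) + \left(16621 - -9448\right)} = \frac{1}{\left(\left(104 + 8 \cdot 0 + 13 \cdot \frac{1}{6} + 0 \cdot \frac{1}{6}\right) - 78 \left(-1\right)^{2}\right) + \left(16621 - -9448\right)} = \frac{1}{\left(\left(104 + 0 + \frac{13}{6} + 0\right) - 78\right) + \left(16621 + 9448\right)} = \frac{1}{\left(\frac{637}{6} - 78\right) + 26069} = \frac{1}{\frac{169}{6} + 26069} = \frac{1}{\frac{156583}{6}} = \frac{6}{156583}$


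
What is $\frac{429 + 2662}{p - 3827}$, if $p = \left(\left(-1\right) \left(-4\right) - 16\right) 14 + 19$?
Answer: $- \frac{3091}{3976} \approx -0.77741$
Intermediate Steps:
$p = -149$ ($p = \left(4 - 16\right) 14 + 19 = \left(-12\right) 14 + 19 = -168 + 19 = -149$)
$\frac{429 + 2662}{p - 3827} = \frac{429 + 2662}{-149 - 3827} = \frac{3091}{-3976} = 3091 \left(- \frac{1}{3976}\right) = - \frac{3091}{3976}$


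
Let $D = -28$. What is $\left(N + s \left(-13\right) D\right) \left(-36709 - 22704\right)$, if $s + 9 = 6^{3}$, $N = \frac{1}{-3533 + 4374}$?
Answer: $- \frac{3764863318297}{841} \approx -4.4766 \cdot 10^{9}$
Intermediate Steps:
$N = \frac{1}{841} \approx 0.0011891$
$s = 207$ ($s = -9 + 6^{3} = -9 + 216 = 207$)
$\left(N + s \left(-13\right) D\right) \left(-36709 - 22704\right) = \left(\frac{1}{841} + 207 \left(-13\right) \left(-28\right)\right) \left(-36709 - 22704\right) = \left(\frac{1}{841} - -75348\right) \left(-59413\right) = \left(\frac{1}{841} + 75348\right) \left(-59413\right) = \frac{63367669}{841} \left(-59413\right) = - \frac{3764863318297}{841}$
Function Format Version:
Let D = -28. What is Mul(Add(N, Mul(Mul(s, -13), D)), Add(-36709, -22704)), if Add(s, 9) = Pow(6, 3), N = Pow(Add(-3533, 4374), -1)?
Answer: Rational(-3764863318297, 841) ≈ -4.4766e+9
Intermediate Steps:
N = Rational(1, 841) (N = Pow(841, -1) = Rational(1, 841) ≈ 0.0011891)
s = 207 (s = Add(-9, Pow(6, 3)) = Add(-9, 216) = 207)
Mul(Add(N, Mul(Mul(s, -13), D)), Add(-36709, -22704)) = Mul(Add(Rational(1, 841), Mul(Mul(207, -13), -28)), Add(-36709, -22704)) = Mul(Add(Rational(1, 841), Mul(-2691, -28)), -59413) = Mul(Add(Rational(1, 841), 75348), -59413) = Mul(Rational(63367669, 841), -59413) = Rational(-3764863318297, 841)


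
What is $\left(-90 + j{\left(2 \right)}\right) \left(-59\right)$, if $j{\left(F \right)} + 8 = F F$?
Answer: $5546$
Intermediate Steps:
$j{\left(F \right)} = -8 + F^{2}$ ($j{\left(F \right)} = -8 + F F = -8 + F^{2}$)
$\left(-90 + j{\left(2 \right)}\right) \left(-59\right) = \left(-90 - \left(8 - 2^{2}\right)\right) \left(-59\right) = \left(-90 + \left(-8 + 4\right)\right) \left(-59\right) = \left(-90 - 4\right) \left(-59\right) = \left(-94\right) \left(-59\right) = 5546$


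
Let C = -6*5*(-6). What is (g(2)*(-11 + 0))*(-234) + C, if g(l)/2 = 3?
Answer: 15624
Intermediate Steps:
g(l) = 6 (g(l) = 2*3 = 6)
C = 180 (C = -30*(-6) = 180)
(g(2)*(-11 + 0))*(-234) + C = (6*(-11 + 0))*(-234) + 180 = (6*(-11))*(-234) + 180 = -66*(-234) + 180 = 15444 + 180 = 15624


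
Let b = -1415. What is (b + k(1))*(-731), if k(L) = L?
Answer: 1033634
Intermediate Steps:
(b + k(1))*(-731) = (-1415 + 1)*(-731) = -1414*(-731) = 1033634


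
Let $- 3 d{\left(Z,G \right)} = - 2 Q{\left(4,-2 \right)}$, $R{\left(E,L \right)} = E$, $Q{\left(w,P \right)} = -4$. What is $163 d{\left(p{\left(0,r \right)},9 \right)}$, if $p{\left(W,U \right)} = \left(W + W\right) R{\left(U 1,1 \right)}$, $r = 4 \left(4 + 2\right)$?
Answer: $- \frac{1304}{3} \approx -434.67$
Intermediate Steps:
$r = 24$ ($r = 4 \cdot 6 = 24$)
$p{\left(W,U \right)} = 2 U W$ ($p{\left(W,U \right)} = \left(W + W\right) U 1 = 2 W U = 2 U W$)
$d{\left(Z,G \right)} = - \frac{8}{3}$ ($d{\left(Z,G \right)} = - \frac{\left(-2\right) \left(-4\right)}{3} = \left(- \frac{1}{3}\right) 8 = - \frac{8}{3}$)
$163 d{\left(p{\left(0,r \right)},9 \right)} = 163 \left(- \frac{8}{3}\right) = - \frac{1304}{3}$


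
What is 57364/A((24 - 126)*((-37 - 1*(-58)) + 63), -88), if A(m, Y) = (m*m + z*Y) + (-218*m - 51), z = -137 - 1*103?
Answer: 57364/75299517 ≈ 0.00076181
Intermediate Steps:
z = -240 (z = -137 - 103 = -240)
A(m, Y) = -51 + m**2 - 240*Y - 218*m (A(m, Y) = (m*m - 240*Y) + (-218*m - 51) = (m**2 - 240*Y) + (-51 - 218*m) = -51 + m**2 - 240*Y - 218*m)
57364/A((24 - 126)*((-37 - 1*(-58)) + 63), -88) = 57364/(-51 + ((24 - 126)*((-37 - 1*(-58)) + 63))**2 - 240*(-88) - 218*(24 - 126)*((-37 - 1*(-58)) + 63)) = 57364/(-51 + (-102*((-37 + 58) + 63))**2 + 21120 - (-22236)*((-37 + 58) + 63)) = 57364/(-51 + (-102*(21 + 63))**2 + 21120 - (-22236)*(21 + 63)) = 57364/(-51 + (-102*84)**2 + 21120 - (-22236)*84) = 57364/(-51 + (-8568)**2 + 21120 - 218*(-8568)) = 57364/(-51 + 73410624 + 21120 + 1867824) = 57364/75299517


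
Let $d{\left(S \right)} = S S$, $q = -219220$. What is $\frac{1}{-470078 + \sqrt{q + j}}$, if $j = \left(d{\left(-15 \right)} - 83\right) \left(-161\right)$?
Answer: $- \frac{235039}{110486784083} - \frac{3 i \sqrt{26898}}{220973568166} \approx -2.1273 \cdot 10^{-6} - 2.2266 \cdot 10^{-9} i$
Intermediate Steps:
$d{\left(S \right)} = S^{2}$
$j = -22862$ ($j = \left(\left(-15\right)^{2} - 83\right) \left(-161\right) = \left(225 - 83\right) \left(-161\right) = 142 \left(-161\right) = -22862$)
$\frac{1}{-470078 + \sqrt{q + j}} = \frac{1}{-470078 + \sqrt{-219220 - 22862}} = \frac{1}{-470078 + \sqrt{-242082}} = \frac{1}{-470078 + 3 i \sqrt{26898}}$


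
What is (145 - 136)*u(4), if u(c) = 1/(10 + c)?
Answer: 9/14 ≈ 0.64286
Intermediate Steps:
(145 - 136)*u(4) = (145 - 136)/(10 + 4) = 9/14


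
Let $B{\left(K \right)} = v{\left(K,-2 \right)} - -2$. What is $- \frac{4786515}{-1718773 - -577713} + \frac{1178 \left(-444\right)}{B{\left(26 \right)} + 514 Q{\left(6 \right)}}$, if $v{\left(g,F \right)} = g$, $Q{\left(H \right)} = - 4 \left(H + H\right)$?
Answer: $\frac{35738488479}{1406014132} \approx 25.418$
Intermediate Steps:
$Q{\left(H \right)} = - 8 H$ ($Q{\left(H \right)} = - 4 \cdot 2 H = - 8 H$)
$B{\left(K \right)} = 2 + K$ ($B{\left(K \right)} = K - -2 = K + 2 = 2 + K$)
$- \frac{4786515}{-1718773 - -577713} + \frac{1178 \left(-444\right)}{B{\left(26 \right)} + 514 Q{\left(6 \right)}} = - \frac{4786515}{-1718773 - -577713} + \frac{1178 \left(-444\right)}{\left(2 + 26\right) + 514 \left(\left(-8\right) 6\right)} = - \frac{4786515}{-1718773 + 577713} - \frac{523032}{28 + 514 \left(-48\right)} = - \frac{4786515}{-1141060} - \frac{523032}{28 - 24672} = \left(-4786515\right) \left(- \frac{1}{1141060}\right) - \frac{523032}{-24644} = \frac{957303}{228212} - - \frac{130758}{6161} = \frac{957303}{228212} + \frac{130758}{6161} = \frac{35738488479}{1406014132}$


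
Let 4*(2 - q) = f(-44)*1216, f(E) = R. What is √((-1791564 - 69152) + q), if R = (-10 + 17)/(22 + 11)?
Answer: I*√2026387770/33 ≈ 1364.1*I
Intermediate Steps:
R = 7/33 ≈ 0.21212
f(E) = 7/33
q = -2062/33 (q = 2 - 7*1216/132 = 2 - ¼*8512/33 = 2 - 2128/33 = -2062/33 ≈ -62.485)
√((-1791564 - 69152) + q) = √((-1791564 - 69152) - 2062/33) = √(-1860716 - 2062/33) = √(-61405690/33) = I*√2026387770/33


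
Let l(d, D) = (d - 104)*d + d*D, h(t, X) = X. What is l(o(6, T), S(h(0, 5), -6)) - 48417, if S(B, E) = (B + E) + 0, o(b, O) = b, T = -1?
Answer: -49011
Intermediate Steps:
S(B, E) = B + E
l(d, D) = D*d + d*(-104 + d) (l(d, D) = (-104 + d)*d + D*d = d*(-104 + d) + D*d = D*d + d*(-104 + d))
l(o(6, T), S(h(0, 5), -6)) - 48417 = 6*(-104 + (5 - 6) + 6) - 48417 = 6*(-104 - 1 + 6) - 48417 = 6*(-99) - 48417 = -594 - 48417 = -49011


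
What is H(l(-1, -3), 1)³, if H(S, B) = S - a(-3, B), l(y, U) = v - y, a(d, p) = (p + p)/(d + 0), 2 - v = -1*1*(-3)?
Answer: 8/27 ≈ 0.29630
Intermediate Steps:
v = -1 (v = 2 - (-1*1)*(-3) = 2 - (-1)*(-3) = 2 - 1*3 = 2 - 3 = -1)
a(d, p) = 2*p/d (a(d, p) = (2*p)/d = 2*p/d)
l(y, U) = -1 - y
H(S, B) = S + 2*B/3 (H(S, B) = S - 2*B/(-3) = S - 2*B*(-1)/3 = S - (-2)*B/3 = S + 2*B/3)
H(l(-1, -3), 1)³ = ((-1 - 1*(-1)) + (⅔)*1)³ = ((-1 + 1) + ⅔)³ = (0 + ⅔)³ = (⅔)³ = 8/27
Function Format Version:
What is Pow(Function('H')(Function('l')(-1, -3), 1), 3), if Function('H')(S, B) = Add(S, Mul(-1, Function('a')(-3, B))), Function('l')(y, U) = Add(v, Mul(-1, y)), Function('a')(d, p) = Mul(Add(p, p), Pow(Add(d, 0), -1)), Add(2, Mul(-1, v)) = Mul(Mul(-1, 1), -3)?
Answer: Rational(8, 27) ≈ 0.29630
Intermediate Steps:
v = -1 (v = Add(2, Mul(-1, Mul(Mul(-1, 1), -3))) = Add(2, Mul(-1, Mul(-1, -3))) = Add(2, Mul(-1, 3)) = Add(2, -3) = -1)
Function('a')(d, p) = Mul(2, p, Pow(d, -1)) (Function('a')(d, p) = Mul(Mul(2, p), Pow(d, -1)) = Mul(2, p, Pow(d, -1)))
Function('l')(y, U) = Add(-1, Mul(-1, y))
Function('H')(S, B) = Add(S, Mul(Rational(2, 3), B)) (Function('H')(S, B) = Add(S, Mul(-1, Mul(2, B, Pow(-3, -1)))) = Add(S, Mul(-1, Mul(2, B, Rational(-1, 3)))) = Add(S, Mul(-1, Mul(Rational(-2, 3), B))) = Add(S, Mul(Rational(2, 3), B)))
Pow(Function('H')(Function('l')(-1, -3), 1), 3) = Pow(Add(Add(-1, Mul(-1, -1)), Mul(Rational(2, 3), 1)), 3) = Pow(Add(Add(-1, 1), Rational(2, 3)), 3) = Pow(Add(0, Rational(2, 3)), 3) = Pow(Rational(2, 3), 3) = Rational(8, 27)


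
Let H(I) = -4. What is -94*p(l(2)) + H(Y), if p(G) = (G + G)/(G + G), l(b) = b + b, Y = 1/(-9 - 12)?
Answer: -98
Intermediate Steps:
Y = -1/21 (Y = 1/(-21) = -1/21 ≈ -0.047619)
l(b) = 2*b
p(G) = 1 (p(G) = (2*G)/((2*G)) = (2*G)*(1/(2*G)) = 1)
-94*p(l(2)) + H(Y) = -94*1 - 4 = -94 - 4 = -98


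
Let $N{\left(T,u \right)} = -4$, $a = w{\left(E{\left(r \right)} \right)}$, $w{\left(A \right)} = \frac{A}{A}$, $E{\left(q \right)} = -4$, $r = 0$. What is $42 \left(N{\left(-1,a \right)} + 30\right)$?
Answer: $1092$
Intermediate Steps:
$w{\left(A \right)} = 1$
$a = 1$
$42 \left(N{\left(-1,a \right)} + 30\right) = 42 \left(-4 + 30\right) = 42 \cdot 26 = 1092$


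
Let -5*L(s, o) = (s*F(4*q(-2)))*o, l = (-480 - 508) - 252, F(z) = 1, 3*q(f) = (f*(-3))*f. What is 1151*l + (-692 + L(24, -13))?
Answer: -7139348/5 ≈ -1.4279e+6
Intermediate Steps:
q(f) = -f² (q(f) = ((f*(-3))*f)/3 = ((-3*f)*f)/3 = (-3*f²)/3 = -f²)
l = -1240 (l = -988 - 252 = -1240)
L(s, o) = -o*s/5 (L(s, o) = -s*1*o/5 = -s*o/5 = -o*s/5)
1151*l + (-692 + L(24, -13)) = 1151*(-1240) + (-692 - ⅕*(-13)*24) = -1427240 + (-692 + 312/5) = -1427240 - 3148/5 = -7139348/5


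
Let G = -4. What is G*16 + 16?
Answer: -48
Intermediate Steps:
G*16 + 16 = -4*16 + 16 = -64 + 16 = -48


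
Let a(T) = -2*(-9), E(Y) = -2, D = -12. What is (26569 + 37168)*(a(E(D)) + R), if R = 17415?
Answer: 1111127121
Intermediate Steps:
a(T) = 18
(26569 + 37168)*(a(E(D)) + R) = (26569 + 37168)*(18 + 17415) = 63737*17433 = 1111127121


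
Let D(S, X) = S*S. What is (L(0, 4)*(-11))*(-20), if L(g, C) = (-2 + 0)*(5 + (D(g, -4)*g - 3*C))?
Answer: 3080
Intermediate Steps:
D(S, X) = S²
L(g, C) = -10 - 2*g³ + 6*C (L(g, C) = (-2 + 0)*(5 + (g²*g - 3*C)) = -2*(5 + (g³ - 3*C)) = -2*(5 + g³ - 3*C) = -10 - 2*g³ + 6*C)
(L(0, 4)*(-11))*(-20) = ((-10 - 2*0³ + 6*4)*(-11))*(-20) = ((-10 - 2*0 + 24)*(-11))*(-20) = ((-10 + 0 + 24)*(-11))*(-20) = (14*(-11))*(-20) = -154*(-20) = 3080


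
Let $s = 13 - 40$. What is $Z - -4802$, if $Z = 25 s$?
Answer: $4127$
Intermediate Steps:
$s = -27$ ($s = 13 - 40 = -27$)
$Z = -675$ ($Z = 25 \left(-27\right) = -675$)
$Z - -4802 = -675 - -4802 = -675 + 4802 = 4127$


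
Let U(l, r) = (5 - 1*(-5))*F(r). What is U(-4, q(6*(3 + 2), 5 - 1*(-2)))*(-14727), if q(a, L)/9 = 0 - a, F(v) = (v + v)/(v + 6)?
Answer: -3313575/11 ≈ -3.0123e+5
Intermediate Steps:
F(v) = 2*v/(6 + v) (F(v) = (2*v)/(6 + v) = 2*v/(6 + v))
q(a, L) = -9*a (q(a, L) = 9*(0 - a) = 9*(-a) = -9*a)
U(l, r) = 20*r/(6 + r) (U(l, r) = (5 - 1*(-5))*(2*r/(6 + r)) = (5 + 5)*(2*r/(6 + r)) = 10*(2*r/(6 + r)) = 20*r/(6 + r))
U(-4, q(6*(3 + 2), 5 - 1*(-2)))*(-14727) = (20*(-54*(3 + 2))/(6 - 54*(3 + 2)))*(-14727) = (20*(-54*5)/(6 - 54*5))*(-14727) = (20*(-9*30)/(6 - 9*30))*(-14727) = (20*(-270)/(6 - 270))*(-14727) = (20*(-270)/(-264))*(-14727) = (20*(-270)*(-1/264))*(-14727) = (225/11)*(-14727) = -3313575/11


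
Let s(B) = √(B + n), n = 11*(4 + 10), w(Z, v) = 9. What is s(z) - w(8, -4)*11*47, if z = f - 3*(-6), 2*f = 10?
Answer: -4653 + √177 ≈ -4639.7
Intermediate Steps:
f = 5 (f = (½)*10 = 5)
n = 154 (n = 11*14 = 154)
z = 23 (z = 5 - 3*(-6) = 5 + 18 = 23)
s(B) = √(154 + B) (s(B) = √(B + 154) = √(154 + B))
s(z) - w(8, -4)*11*47 = √(154 + 23) - 9*11*47 = √177 - 99*47 = √177 - 1*4653 = √177 - 4653 = -4653 + √177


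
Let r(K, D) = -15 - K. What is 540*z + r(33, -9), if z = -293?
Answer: -158268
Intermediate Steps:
540*z + r(33, -9) = 540*(-293) + (-15 - 1*33) = -158220 + (-15 - 33) = -158220 - 48 = -158268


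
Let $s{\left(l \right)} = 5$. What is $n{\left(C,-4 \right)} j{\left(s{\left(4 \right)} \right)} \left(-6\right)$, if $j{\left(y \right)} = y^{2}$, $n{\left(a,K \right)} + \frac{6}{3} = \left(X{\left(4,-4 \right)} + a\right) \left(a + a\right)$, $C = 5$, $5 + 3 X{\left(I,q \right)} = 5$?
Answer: $-7200$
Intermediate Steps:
$X{\left(I,q \right)} = 0$ ($X{\left(I,q \right)} = - \frac{5}{3} + \frac{1}{3} \cdot 5 = - \frac{5}{3} + \frac{5}{3} = 0$)
$n{\left(a,K \right)} = -2 + 2 a^{2}$ ($n{\left(a,K \right)} = -2 + \left(0 + a\right) \left(a + a\right) = -2 + a 2 a = -2 + 2 a^{2}$)
$n{\left(C,-4 \right)} j{\left(s{\left(4 \right)} \right)} \left(-6\right) = \left(-2 + 2 \cdot 5^{2}\right) 5^{2} \left(-6\right) = \left(-2 + 2 \cdot 25\right) 25 \left(-6\right) = \left(-2 + 50\right) 25 \left(-6\right) = 48 \cdot 25 \left(-6\right) = 1200 \left(-6\right) = -7200$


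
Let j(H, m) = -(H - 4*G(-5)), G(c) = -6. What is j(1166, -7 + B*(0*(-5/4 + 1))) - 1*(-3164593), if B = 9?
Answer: 3163403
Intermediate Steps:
j(H, m) = -24 - H (j(H, m) = -(H - 4*(-6)) = -(H + 24) = -(24 + H) = -24 - H)
j(1166, -7 + B*(0*(-5/4 + 1))) - 1*(-3164593) = (-24 - 1*1166) - 1*(-3164593) = (-24 - 1166) + 3164593 = -1190 + 3164593 = 3163403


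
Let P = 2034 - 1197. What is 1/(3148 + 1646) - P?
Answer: -4012577/4794 ≈ -837.00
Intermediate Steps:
P = 837
1/(3148 + 1646) - P = 1/(3148 + 1646) - 1*837 = 1/4794 - 837 = -4012577/4794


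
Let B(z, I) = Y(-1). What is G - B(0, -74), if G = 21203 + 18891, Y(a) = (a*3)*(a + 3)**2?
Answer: 40106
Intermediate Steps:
Y(a) = 3*a*(3 + a)**2 (Y(a) = (3*a)*(3 + a)**2 = 3*a*(3 + a)**2)
B(z, I) = -12 (B(z, I) = 3*(-1)*(3 - 1)**2 = 3*(-1)*2**2 = 3*(-1)*4 = -12)
G = 40094
G - B(0, -74) = 40094 - 1*(-12) = 40094 + 12 = 40106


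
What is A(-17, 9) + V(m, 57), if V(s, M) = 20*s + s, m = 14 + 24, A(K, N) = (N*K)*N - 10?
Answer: -589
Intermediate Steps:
A(K, N) = -10 + K*N² (A(K, N) = (K*N)*N - 10 = K*N² - 10 = -10 + K*N²)
m = 38
V(s, M) = 21*s
A(-17, 9) + V(m, 57) = (-10 - 17*9²) + 21*38 = (-10 - 17*81) + 798 = (-10 - 1377) + 798 = -1387 + 798 = -589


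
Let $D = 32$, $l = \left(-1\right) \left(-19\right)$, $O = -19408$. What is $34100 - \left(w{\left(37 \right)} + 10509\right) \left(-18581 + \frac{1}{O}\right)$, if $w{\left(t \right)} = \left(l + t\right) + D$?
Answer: $\frac{3822152472053}{19408} \approx 1.9694 \cdot 10^{8}$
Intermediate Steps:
$l = 19$
$w{\left(t \right)} = 51 + t$ ($w{\left(t \right)} = \left(19 + t\right) + 32 = 51 + t$)
$34100 - \left(w{\left(37 \right)} + 10509\right) \left(-18581 + \frac{1}{O}\right) = 34100 - \left(\left(51 + 37\right) + 10509\right) \left(-18581 + \frac{1}{-19408}\right) = 34100 - \left(88 + 10509\right) \left(-18581 - \frac{1}{19408}\right) = 34100 - 10597 \left(- \frac{360620049}{19408}\right) = 34100 - - \frac{3821490659253}{19408} = 34100 + \frac{3821490659253}{19408} = \frac{3822152472053}{19408}$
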